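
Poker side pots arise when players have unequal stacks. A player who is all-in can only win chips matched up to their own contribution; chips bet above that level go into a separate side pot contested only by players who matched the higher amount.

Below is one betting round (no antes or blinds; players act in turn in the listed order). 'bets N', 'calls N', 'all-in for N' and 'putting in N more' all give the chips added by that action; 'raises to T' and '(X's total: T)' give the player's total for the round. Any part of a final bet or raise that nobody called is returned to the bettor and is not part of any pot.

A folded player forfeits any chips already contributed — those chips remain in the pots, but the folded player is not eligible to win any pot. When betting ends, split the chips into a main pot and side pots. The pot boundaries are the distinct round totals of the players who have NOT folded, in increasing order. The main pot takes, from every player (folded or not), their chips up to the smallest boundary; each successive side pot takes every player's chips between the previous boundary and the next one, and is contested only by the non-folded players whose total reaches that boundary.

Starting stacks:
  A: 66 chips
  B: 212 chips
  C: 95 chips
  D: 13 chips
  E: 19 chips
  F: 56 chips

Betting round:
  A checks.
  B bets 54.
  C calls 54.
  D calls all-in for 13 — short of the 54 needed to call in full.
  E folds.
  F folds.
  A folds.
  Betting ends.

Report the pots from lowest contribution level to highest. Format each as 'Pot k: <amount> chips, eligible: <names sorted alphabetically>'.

Pot 1: 39 chips, eligible: B, C, D
Pot 2: 82 chips, eligible: B, C

Derivation:
Contributions: B=54, C=54, D=13
Folded: A, E, F
Pot levels (distinct totals of non-folded players): 13, 54
Layer 1-13: 13 each from B, C, D = 13*3 = 39 chips; eligible B, C, D
Layer 14-54: 41 each from B, C = 41*2 = 82 chips; eligible B, C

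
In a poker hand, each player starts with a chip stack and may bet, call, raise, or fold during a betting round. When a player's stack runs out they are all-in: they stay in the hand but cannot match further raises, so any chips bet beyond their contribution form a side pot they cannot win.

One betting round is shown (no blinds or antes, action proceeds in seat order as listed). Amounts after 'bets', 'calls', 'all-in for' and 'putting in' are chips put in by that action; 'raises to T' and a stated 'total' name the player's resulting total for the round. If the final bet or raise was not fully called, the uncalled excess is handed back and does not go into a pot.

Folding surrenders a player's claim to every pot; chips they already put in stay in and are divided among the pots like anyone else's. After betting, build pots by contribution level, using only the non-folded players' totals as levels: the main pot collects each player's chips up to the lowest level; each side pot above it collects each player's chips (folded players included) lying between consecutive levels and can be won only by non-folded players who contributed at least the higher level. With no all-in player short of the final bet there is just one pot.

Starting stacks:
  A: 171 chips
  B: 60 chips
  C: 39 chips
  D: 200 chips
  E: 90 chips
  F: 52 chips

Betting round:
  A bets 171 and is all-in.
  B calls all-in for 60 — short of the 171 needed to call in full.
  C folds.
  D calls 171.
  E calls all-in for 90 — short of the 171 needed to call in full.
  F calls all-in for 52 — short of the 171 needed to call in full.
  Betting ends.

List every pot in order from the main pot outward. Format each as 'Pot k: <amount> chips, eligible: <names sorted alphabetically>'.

Pot 1: 260 chips, eligible: A, B, D, E, F
Pot 2: 32 chips, eligible: A, B, D, E
Pot 3: 90 chips, eligible: A, D, E
Pot 4: 162 chips, eligible: A, D

Derivation:
Contributions: A=171, B=60, D=171, E=90, F=52
Folded: C
Pot levels (distinct totals of non-folded players): 52, 60, 90, 171
Layer 1-52: 52 each from A, B, D, E, F = 52*5 = 260 chips; eligible A, B, D, E, F
Layer 53-60: 8 each from A, B, D, E = 8*4 = 32 chips; eligible A, B, D, E
Layer 61-90: 30 each from A, D, E = 30*3 = 90 chips; eligible A, D, E
Layer 91-171: 81 each from A, D = 81*2 = 162 chips; eligible A, D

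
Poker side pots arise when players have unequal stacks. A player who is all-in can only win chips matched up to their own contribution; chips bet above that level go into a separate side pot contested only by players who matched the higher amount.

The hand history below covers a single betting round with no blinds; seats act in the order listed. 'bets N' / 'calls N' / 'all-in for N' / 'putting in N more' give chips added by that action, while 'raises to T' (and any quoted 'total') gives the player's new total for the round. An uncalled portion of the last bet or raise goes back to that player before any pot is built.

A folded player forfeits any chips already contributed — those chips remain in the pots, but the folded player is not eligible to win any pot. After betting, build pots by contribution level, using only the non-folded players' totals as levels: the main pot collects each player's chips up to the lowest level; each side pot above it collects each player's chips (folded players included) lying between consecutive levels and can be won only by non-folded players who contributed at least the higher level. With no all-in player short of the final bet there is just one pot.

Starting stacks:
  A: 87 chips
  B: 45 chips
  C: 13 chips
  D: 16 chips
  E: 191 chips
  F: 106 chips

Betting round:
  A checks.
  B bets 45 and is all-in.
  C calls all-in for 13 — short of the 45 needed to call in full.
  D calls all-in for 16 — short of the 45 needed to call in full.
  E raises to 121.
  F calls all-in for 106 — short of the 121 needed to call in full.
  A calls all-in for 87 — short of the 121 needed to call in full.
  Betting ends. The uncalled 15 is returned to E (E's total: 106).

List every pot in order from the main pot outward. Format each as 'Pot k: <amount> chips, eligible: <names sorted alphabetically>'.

Contributions (after 15 returned to E): A=87, B=45, C=13, D=16, E=106, F=106
Pot levels (distinct totals of non-folded players): 13, 16, 45, 87, 106
Layer 1-13: 13 each from A, B, C, D, E, F = 13*6 = 78 chips; eligible A, B, C, D, E, F
Layer 14-16: 3 each from A, B, D, E, F = 3*5 = 15 chips; eligible A, B, D, E, F
Layer 17-45: 29 each from A, B, E, F = 29*4 = 116 chips; eligible A, B, E, F
Layer 46-87: 42 each from A, E, F = 42*3 = 126 chips; eligible A, E, F
Layer 88-106: 19 each from E, F = 19*2 = 38 chips; eligible E, F

Pot 1: 78 chips, eligible: A, B, C, D, E, F
Pot 2: 15 chips, eligible: A, B, D, E, F
Pot 3: 116 chips, eligible: A, B, E, F
Pot 4: 126 chips, eligible: A, E, F
Pot 5: 38 chips, eligible: E, F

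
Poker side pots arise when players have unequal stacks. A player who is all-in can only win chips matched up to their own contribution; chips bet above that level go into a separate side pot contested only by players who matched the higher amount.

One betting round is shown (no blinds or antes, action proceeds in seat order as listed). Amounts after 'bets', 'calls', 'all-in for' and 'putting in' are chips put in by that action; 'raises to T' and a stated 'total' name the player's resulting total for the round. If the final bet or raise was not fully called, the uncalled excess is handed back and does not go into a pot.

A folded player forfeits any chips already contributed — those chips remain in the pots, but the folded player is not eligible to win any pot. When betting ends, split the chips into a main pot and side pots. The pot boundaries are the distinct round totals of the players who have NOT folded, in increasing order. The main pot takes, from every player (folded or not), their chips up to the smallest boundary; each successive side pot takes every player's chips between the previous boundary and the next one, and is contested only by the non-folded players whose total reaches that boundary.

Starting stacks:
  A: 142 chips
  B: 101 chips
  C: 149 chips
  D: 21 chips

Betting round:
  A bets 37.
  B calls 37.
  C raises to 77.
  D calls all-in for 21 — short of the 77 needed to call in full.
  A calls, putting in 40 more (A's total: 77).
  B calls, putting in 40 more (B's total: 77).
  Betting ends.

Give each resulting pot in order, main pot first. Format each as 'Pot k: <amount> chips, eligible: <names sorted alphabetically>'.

Contributions: A=77, B=77, C=77, D=21
Pot levels (distinct totals of non-folded players): 21, 77
Layer 1-21: 21 each from A, B, C, D = 21*4 = 84 chips; eligible A, B, C, D
Layer 22-77: 56 each from A, B, C = 56*3 = 168 chips; eligible A, B, C

Pot 1: 84 chips, eligible: A, B, C, D
Pot 2: 168 chips, eligible: A, B, C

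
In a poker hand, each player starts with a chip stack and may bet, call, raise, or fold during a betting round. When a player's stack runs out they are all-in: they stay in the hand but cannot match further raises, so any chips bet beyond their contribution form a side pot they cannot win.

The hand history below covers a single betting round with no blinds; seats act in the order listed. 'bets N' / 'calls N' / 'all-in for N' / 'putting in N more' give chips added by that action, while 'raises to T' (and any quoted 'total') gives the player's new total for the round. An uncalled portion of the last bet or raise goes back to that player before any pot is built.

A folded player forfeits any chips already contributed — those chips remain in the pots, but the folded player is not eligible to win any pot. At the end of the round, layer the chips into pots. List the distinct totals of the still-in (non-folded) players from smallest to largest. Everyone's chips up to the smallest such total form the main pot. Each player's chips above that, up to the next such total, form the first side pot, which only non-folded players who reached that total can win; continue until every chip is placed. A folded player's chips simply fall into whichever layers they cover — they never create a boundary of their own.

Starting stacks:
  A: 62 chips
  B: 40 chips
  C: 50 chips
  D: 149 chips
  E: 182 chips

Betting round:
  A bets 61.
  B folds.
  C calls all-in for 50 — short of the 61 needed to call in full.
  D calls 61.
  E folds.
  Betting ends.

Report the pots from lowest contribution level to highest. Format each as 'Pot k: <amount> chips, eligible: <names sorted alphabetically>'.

Pot 1: 150 chips, eligible: A, C, D
Pot 2: 22 chips, eligible: A, D

Derivation:
Contributions: A=61, C=50, D=61
Folded: B, E
Pot levels (distinct totals of non-folded players): 50, 61
Layer 1-50: 50 each from A, C, D = 50*3 = 150 chips; eligible A, C, D
Layer 51-61: 11 each from A, D = 11*2 = 22 chips; eligible A, D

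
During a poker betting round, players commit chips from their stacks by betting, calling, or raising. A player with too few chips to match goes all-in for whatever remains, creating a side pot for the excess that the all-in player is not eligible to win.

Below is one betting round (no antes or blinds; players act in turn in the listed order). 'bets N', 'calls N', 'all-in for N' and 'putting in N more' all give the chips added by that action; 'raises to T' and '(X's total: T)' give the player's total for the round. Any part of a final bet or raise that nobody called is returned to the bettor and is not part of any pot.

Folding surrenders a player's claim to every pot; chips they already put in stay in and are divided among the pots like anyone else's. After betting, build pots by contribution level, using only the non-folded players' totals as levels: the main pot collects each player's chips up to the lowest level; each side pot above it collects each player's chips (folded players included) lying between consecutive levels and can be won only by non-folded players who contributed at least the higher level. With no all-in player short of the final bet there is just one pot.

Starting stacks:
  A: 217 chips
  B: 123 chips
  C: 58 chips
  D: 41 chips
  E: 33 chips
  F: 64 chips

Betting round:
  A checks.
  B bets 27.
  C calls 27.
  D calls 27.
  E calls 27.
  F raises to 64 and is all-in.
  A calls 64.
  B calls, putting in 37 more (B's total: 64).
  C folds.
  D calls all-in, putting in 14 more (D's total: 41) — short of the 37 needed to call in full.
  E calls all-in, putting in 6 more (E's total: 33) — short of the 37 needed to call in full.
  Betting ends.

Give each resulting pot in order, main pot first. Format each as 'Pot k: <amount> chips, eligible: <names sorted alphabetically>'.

Pot 1: 192 chips, eligible: A, B, D, E, F
Pot 2: 32 chips, eligible: A, B, D, F
Pot 3: 69 chips, eligible: A, B, F

Derivation:
Contributions: A=64, B=64, C=27, D=41, E=33, F=64
Folded: C
Pot levels (distinct totals of non-folded players): 33, 41, 64
Layer 1-33: A 33 + B 33 + C 27 + D 33 + E 33 + F 33 = 192 chips; eligible A, B, D, E, F
Layer 34-41: 8 each from A, B, D, F = 8*4 = 32 chips; eligible A, B, D, F
Layer 42-64: 23 each from A, B, F = 23*3 = 69 chips; eligible A, B, F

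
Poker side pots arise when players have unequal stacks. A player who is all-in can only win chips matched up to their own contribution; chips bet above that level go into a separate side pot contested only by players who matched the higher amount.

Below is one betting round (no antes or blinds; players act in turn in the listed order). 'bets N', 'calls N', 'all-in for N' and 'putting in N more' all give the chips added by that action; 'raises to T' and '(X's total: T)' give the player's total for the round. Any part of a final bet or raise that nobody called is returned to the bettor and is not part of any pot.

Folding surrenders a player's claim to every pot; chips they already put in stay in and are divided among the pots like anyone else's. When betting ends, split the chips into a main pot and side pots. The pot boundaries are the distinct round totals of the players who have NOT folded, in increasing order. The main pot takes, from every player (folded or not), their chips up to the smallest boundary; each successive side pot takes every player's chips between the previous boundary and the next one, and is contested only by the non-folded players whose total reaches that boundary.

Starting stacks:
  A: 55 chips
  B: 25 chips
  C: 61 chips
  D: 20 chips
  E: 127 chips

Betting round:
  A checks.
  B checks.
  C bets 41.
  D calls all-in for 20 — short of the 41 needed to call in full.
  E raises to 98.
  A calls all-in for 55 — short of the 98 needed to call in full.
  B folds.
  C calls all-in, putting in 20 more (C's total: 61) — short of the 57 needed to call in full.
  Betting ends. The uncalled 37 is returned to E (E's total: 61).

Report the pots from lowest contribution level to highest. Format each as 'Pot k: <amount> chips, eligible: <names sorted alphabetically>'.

Pot 1: 80 chips, eligible: A, C, D, E
Pot 2: 105 chips, eligible: A, C, E
Pot 3: 12 chips, eligible: C, E

Derivation:
Contributions (after 37 returned to E): A=55, C=61, D=20, E=61
Folded: B
Pot levels (distinct totals of non-folded players): 20, 55, 61
Layer 1-20: 20 each from A, C, D, E = 20*4 = 80 chips; eligible A, C, D, E
Layer 21-55: 35 each from A, C, E = 35*3 = 105 chips; eligible A, C, E
Layer 56-61: 6 each from C, E = 6*2 = 12 chips; eligible C, E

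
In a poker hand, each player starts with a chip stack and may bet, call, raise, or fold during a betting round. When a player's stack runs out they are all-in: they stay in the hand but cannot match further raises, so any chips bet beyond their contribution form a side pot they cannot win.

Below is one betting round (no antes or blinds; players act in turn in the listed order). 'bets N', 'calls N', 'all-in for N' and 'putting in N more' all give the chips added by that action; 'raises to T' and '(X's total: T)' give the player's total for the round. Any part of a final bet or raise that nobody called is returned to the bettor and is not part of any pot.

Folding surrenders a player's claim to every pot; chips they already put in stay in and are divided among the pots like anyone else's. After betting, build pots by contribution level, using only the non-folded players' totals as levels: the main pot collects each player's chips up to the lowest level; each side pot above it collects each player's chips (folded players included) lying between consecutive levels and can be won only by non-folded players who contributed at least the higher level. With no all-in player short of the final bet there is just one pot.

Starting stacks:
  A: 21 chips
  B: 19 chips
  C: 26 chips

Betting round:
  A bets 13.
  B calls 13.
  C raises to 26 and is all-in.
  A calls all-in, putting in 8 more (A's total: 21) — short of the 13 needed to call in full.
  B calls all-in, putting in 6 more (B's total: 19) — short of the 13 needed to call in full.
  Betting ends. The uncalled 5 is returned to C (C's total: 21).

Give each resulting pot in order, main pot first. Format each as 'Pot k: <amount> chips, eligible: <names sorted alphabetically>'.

Contributions (after 5 returned to C): A=21, B=19, C=21
Pot levels (distinct totals of non-folded players): 19, 21
Layer 1-19: 19 each from A, B, C = 19*3 = 57 chips; eligible A, B, C
Layer 20-21: 2 each from A, C = 2*2 = 4 chips; eligible A, C

Pot 1: 57 chips, eligible: A, B, C
Pot 2: 4 chips, eligible: A, C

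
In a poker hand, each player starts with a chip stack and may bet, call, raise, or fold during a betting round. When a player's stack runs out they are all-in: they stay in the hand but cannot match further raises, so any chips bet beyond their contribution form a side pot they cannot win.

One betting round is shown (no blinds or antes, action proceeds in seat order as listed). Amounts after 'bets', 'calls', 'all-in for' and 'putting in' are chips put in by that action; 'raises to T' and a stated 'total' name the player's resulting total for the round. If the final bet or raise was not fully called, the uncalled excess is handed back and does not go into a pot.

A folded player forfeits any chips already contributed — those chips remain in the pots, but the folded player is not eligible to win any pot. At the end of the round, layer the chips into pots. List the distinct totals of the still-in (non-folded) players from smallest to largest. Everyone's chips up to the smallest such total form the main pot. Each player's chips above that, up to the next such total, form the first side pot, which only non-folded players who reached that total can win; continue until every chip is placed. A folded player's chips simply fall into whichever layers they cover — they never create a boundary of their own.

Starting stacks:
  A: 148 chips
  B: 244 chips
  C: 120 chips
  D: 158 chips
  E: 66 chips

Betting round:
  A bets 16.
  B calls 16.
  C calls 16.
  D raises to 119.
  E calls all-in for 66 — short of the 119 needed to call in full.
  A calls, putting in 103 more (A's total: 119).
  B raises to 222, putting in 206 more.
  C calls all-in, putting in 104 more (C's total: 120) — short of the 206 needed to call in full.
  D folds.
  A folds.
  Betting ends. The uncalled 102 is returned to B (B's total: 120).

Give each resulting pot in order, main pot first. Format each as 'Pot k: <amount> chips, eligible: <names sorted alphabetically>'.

Contributions (after 102 returned to B): A=119, B=120, C=120, D=119, E=66
Folded: A, D
Pot levels (distinct totals of non-folded players): 66, 120
Layer 1-66: 66 each from A, B, C, D, E = 66*5 = 330 chips; eligible B, C, E
Layer 67-120: A 53 + B 54 + C 54 + D 53 = 214 chips; eligible B, C

Pot 1: 330 chips, eligible: B, C, E
Pot 2: 214 chips, eligible: B, C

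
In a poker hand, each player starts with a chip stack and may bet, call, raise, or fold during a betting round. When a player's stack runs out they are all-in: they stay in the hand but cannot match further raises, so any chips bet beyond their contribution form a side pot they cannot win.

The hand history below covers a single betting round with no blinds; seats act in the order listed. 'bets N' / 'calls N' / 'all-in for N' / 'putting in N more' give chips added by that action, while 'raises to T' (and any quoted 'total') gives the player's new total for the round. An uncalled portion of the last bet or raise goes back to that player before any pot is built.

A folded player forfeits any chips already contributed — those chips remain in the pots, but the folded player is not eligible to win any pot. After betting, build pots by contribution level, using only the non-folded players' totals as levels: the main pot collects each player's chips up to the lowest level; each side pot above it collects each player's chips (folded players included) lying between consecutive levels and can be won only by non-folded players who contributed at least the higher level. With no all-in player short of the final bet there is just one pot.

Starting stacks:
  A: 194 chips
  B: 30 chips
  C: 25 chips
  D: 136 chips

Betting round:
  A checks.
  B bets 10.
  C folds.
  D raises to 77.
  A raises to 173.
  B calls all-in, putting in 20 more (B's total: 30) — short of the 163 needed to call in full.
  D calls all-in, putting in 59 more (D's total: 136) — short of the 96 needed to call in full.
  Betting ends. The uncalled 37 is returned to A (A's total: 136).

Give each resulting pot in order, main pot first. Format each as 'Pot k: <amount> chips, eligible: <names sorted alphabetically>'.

Contributions (after 37 returned to A): A=136, B=30, D=136
Folded: C
Pot levels (distinct totals of non-folded players): 30, 136
Layer 1-30: 30 each from A, B, D = 30*3 = 90 chips; eligible A, B, D
Layer 31-136: 106 each from A, D = 106*2 = 212 chips; eligible A, D

Pot 1: 90 chips, eligible: A, B, D
Pot 2: 212 chips, eligible: A, D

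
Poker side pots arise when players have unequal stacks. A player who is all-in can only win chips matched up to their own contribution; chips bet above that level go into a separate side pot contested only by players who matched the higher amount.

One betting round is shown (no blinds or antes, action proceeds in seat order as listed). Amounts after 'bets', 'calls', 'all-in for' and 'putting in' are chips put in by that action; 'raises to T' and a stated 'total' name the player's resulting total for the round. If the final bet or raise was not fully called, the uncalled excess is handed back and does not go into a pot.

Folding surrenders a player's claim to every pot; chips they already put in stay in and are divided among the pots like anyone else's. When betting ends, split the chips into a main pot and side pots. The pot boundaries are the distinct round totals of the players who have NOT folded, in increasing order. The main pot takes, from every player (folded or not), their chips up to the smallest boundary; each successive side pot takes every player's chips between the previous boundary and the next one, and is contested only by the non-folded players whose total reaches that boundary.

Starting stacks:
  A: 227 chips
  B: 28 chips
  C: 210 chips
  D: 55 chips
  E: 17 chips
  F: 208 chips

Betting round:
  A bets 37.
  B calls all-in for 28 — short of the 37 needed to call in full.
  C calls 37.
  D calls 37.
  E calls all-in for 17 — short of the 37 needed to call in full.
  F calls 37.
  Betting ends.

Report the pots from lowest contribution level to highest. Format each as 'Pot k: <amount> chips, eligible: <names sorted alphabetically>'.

Pot 1: 102 chips, eligible: A, B, C, D, E, F
Pot 2: 55 chips, eligible: A, B, C, D, F
Pot 3: 36 chips, eligible: A, C, D, F

Derivation:
Contributions: A=37, B=28, C=37, D=37, E=17, F=37
Pot levels (distinct totals of non-folded players): 17, 28, 37
Layer 1-17: 17 each from A, B, C, D, E, F = 17*6 = 102 chips; eligible A, B, C, D, E, F
Layer 18-28: 11 each from A, B, C, D, F = 11*5 = 55 chips; eligible A, B, C, D, F
Layer 29-37: 9 each from A, C, D, F = 9*4 = 36 chips; eligible A, C, D, F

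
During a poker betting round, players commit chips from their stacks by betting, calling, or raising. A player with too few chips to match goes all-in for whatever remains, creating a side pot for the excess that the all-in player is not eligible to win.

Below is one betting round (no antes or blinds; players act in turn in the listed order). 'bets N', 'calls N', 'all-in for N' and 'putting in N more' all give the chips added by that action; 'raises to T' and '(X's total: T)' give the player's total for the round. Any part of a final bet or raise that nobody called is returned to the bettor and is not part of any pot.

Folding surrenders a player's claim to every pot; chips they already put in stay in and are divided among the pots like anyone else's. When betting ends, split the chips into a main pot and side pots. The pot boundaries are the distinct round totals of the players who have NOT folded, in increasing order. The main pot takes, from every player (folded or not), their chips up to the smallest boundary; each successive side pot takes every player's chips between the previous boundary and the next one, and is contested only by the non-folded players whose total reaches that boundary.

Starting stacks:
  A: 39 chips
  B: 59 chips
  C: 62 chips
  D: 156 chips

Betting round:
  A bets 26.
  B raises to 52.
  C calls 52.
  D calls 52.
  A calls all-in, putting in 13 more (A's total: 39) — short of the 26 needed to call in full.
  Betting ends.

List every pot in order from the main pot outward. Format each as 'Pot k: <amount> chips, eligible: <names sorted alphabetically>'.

Pot 1: 156 chips, eligible: A, B, C, D
Pot 2: 39 chips, eligible: B, C, D

Derivation:
Contributions: A=39, B=52, C=52, D=52
Pot levels (distinct totals of non-folded players): 39, 52
Layer 1-39: 39 each from A, B, C, D = 39*4 = 156 chips; eligible A, B, C, D
Layer 40-52: 13 each from B, C, D = 13*3 = 39 chips; eligible B, C, D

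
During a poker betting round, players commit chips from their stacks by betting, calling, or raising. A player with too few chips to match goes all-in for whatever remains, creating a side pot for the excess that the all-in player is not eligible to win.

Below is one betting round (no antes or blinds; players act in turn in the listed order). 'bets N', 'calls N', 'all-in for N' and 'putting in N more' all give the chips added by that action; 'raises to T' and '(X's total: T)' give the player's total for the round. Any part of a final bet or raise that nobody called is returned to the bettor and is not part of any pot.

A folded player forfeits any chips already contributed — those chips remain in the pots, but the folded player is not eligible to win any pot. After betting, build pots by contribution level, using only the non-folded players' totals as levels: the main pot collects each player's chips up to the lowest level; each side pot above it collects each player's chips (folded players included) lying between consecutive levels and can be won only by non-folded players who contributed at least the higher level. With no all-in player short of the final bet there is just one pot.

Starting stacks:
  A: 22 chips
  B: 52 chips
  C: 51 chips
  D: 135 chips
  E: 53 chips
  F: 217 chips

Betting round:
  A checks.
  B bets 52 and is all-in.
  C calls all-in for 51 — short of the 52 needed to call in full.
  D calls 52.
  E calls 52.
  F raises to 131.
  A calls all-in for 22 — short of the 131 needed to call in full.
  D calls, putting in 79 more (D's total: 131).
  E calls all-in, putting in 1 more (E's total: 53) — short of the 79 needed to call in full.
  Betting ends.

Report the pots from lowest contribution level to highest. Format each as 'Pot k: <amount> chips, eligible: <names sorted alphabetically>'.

Contributions: A=22, B=52, C=51, D=131, E=53, F=131
Pot levels (distinct totals of non-folded players): 22, 51, 52, 53, 131
Layer 1-22: 22 each from A, B, C, D, E, F = 22*6 = 132 chips; eligible A, B, C, D, E, F
Layer 23-51: 29 each from B, C, D, E, F = 29*5 = 145 chips; eligible B, C, D, E, F
Layer 52-52: 1 each from B, D, E, F = 1*4 = 4 chips; eligible B, D, E, F
Layer 53-53: 1 each from D, E, F = 1*3 = 3 chips; eligible D, E, F
Layer 54-131: 78 each from D, F = 78*2 = 156 chips; eligible D, F

Pot 1: 132 chips, eligible: A, B, C, D, E, F
Pot 2: 145 chips, eligible: B, C, D, E, F
Pot 3: 4 chips, eligible: B, D, E, F
Pot 4: 3 chips, eligible: D, E, F
Pot 5: 156 chips, eligible: D, F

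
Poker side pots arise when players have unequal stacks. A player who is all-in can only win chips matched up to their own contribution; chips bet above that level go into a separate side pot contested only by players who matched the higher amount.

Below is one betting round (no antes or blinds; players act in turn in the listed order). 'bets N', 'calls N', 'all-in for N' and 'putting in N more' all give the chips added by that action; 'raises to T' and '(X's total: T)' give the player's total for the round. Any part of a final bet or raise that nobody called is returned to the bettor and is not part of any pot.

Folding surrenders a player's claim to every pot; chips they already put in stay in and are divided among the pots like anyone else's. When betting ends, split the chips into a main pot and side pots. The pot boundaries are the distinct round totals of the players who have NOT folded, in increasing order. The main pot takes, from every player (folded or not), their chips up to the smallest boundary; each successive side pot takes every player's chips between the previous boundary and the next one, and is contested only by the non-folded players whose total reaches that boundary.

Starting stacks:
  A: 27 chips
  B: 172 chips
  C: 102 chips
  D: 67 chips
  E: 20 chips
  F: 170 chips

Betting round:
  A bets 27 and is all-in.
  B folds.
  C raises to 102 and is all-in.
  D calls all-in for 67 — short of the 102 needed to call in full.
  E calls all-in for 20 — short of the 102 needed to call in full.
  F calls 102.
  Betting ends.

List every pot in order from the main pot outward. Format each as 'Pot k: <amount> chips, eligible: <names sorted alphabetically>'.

Contributions: A=27, C=102, D=67, E=20, F=102
Folded: B
Pot levels (distinct totals of non-folded players): 20, 27, 67, 102
Layer 1-20: 20 each from A, C, D, E, F = 20*5 = 100 chips; eligible A, C, D, E, F
Layer 21-27: 7 each from A, C, D, F = 7*4 = 28 chips; eligible A, C, D, F
Layer 28-67: 40 each from C, D, F = 40*3 = 120 chips; eligible C, D, F
Layer 68-102: 35 each from C, F = 35*2 = 70 chips; eligible C, F

Pot 1: 100 chips, eligible: A, C, D, E, F
Pot 2: 28 chips, eligible: A, C, D, F
Pot 3: 120 chips, eligible: C, D, F
Pot 4: 70 chips, eligible: C, F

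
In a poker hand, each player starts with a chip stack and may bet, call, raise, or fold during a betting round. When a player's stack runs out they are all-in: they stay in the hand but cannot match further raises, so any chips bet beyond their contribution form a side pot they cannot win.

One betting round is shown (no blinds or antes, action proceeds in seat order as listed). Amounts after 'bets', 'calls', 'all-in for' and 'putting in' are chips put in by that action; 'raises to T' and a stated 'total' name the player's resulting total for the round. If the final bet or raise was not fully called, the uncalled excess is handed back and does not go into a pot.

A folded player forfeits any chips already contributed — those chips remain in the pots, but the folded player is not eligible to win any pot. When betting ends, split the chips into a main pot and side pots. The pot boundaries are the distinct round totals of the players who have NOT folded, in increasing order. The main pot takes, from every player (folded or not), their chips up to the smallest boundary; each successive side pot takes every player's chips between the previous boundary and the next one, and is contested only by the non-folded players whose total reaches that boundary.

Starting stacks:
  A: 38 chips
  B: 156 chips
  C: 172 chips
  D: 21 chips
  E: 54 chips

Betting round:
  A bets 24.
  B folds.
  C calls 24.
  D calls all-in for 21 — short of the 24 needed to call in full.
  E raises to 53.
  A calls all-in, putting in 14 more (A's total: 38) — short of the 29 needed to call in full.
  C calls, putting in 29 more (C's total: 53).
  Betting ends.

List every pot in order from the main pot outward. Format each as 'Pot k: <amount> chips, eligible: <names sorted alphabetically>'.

Contributions: A=38, C=53, D=21, E=53
Folded: B
Pot levels (distinct totals of non-folded players): 21, 38, 53
Layer 1-21: 21 each from A, C, D, E = 21*4 = 84 chips; eligible A, C, D, E
Layer 22-38: 17 each from A, C, E = 17*3 = 51 chips; eligible A, C, E
Layer 39-53: 15 each from C, E = 15*2 = 30 chips; eligible C, E

Pot 1: 84 chips, eligible: A, C, D, E
Pot 2: 51 chips, eligible: A, C, E
Pot 3: 30 chips, eligible: C, E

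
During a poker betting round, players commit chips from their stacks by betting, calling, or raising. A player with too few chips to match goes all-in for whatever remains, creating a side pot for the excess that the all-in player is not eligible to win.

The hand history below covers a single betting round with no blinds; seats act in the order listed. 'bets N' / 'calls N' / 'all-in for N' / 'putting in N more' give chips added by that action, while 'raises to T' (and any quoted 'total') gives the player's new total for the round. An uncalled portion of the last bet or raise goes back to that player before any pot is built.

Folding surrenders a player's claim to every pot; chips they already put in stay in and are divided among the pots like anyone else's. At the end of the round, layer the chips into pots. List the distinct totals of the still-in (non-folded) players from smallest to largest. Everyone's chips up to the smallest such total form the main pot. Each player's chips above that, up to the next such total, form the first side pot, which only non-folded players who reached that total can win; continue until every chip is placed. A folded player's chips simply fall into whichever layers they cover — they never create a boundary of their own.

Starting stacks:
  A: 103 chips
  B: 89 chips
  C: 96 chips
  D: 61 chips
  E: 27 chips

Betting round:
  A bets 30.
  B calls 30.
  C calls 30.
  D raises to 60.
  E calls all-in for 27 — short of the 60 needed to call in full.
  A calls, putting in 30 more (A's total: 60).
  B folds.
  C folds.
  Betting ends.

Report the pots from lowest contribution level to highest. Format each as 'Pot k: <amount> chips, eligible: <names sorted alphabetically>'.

Pot 1: 135 chips, eligible: A, D, E
Pot 2: 72 chips, eligible: A, D

Derivation:
Contributions: A=60, B=30, C=30, D=60, E=27
Folded: B, C
Pot levels (distinct totals of non-folded players): 27, 60
Layer 1-27: 27 each from A, B, C, D, E = 27*5 = 135 chips; eligible A, D, E
Layer 28-60: A 33 + B 3 + C 3 + D 33 = 72 chips; eligible A, D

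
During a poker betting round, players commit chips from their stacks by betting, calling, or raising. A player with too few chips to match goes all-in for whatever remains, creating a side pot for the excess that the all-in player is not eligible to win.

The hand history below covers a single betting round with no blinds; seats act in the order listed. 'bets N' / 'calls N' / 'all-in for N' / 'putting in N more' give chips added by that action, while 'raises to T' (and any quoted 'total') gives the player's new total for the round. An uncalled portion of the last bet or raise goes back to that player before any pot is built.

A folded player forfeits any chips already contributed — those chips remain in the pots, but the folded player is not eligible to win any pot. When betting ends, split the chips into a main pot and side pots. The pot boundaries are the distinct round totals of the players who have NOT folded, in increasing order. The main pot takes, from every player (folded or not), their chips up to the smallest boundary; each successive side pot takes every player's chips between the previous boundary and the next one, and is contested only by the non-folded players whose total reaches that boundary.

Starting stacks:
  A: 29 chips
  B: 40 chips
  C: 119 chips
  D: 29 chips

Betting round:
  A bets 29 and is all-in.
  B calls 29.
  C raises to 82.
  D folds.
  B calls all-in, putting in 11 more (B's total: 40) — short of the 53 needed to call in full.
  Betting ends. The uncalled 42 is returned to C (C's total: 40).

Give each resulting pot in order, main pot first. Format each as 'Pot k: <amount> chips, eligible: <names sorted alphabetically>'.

Pot 1: 87 chips, eligible: A, B, C
Pot 2: 22 chips, eligible: B, C

Derivation:
Contributions (after 42 returned to C): A=29, B=40, C=40
Folded: D
Pot levels (distinct totals of non-folded players): 29, 40
Layer 1-29: 29 each from A, B, C = 29*3 = 87 chips; eligible A, B, C
Layer 30-40: 11 each from B, C = 11*2 = 22 chips; eligible B, C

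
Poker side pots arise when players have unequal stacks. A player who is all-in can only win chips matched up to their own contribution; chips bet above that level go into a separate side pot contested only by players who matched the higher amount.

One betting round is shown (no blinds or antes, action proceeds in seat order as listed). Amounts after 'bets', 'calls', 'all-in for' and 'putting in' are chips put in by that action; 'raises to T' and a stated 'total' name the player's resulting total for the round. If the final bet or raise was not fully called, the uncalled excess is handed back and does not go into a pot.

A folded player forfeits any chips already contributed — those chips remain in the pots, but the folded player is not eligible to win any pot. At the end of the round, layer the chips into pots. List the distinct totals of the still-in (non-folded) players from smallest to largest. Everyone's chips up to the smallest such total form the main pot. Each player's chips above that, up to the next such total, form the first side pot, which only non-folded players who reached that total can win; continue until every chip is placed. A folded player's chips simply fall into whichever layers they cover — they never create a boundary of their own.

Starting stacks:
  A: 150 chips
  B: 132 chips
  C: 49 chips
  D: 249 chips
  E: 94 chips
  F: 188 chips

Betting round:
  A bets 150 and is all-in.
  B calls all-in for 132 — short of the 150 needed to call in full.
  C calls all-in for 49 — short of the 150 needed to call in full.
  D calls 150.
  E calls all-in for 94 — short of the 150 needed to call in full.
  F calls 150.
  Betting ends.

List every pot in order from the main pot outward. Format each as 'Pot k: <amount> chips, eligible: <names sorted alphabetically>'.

Pot 1: 294 chips, eligible: A, B, C, D, E, F
Pot 2: 225 chips, eligible: A, B, D, E, F
Pot 3: 152 chips, eligible: A, B, D, F
Pot 4: 54 chips, eligible: A, D, F

Derivation:
Contributions: A=150, B=132, C=49, D=150, E=94, F=150
Pot levels (distinct totals of non-folded players): 49, 94, 132, 150
Layer 1-49: 49 each from A, B, C, D, E, F = 49*6 = 294 chips; eligible A, B, C, D, E, F
Layer 50-94: 45 each from A, B, D, E, F = 45*5 = 225 chips; eligible A, B, D, E, F
Layer 95-132: 38 each from A, B, D, F = 38*4 = 152 chips; eligible A, B, D, F
Layer 133-150: 18 each from A, D, F = 18*3 = 54 chips; eligible A, D, F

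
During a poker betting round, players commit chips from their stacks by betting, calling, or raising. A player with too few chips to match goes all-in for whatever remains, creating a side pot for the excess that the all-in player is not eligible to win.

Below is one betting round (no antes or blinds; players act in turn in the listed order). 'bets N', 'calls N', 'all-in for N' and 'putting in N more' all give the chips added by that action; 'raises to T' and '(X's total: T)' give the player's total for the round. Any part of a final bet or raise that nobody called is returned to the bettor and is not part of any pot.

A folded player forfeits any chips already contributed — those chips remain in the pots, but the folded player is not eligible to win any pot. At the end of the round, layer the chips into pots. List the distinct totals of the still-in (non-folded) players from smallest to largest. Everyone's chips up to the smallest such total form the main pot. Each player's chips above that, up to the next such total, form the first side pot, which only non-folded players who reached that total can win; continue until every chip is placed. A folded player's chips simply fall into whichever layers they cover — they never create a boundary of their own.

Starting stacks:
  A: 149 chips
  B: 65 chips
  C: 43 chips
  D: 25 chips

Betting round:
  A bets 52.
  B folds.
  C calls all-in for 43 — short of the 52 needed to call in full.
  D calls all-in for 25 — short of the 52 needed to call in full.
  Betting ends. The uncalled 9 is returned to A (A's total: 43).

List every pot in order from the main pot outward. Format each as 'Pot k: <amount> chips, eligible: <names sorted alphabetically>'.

Pot 1: 75 chips, eligible: A, C, D
Pot 2: 36 chips, eligible: A, C

Derivation:
Contributions (after 9 returned to A): A=43, C=43, D=25
Folded: B
Pot levels (distinct totals of non-folded players): 25, 43
Layer 1-25: 25 each from A, C, D = 25*3 = 75 chips; eligible A, C, D
Layer 26-43: 18 each from A, C = 18*2 = 36 chips; eligible A, C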